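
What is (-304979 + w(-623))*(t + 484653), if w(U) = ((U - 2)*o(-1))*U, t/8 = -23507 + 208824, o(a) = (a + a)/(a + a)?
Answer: 166022882844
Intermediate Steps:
o(a) = 1 (o(a) = (2*a)/((2*a)) = (2*a)*(1/(2*a)) = 1)
t = 1482536 (t = 8*(-23507 + 208824) = 8*185317 = 1482536)
w(U) = U*(-2 + U) (w(U) = ((U - 2)*1)*U = ((-2 + U)*1)*U = (-2 + U)*U = U*(-2 + U))
(-304979 + w(-623))*(t + 484653) = (-304979 - 623*(-2 - 623))*(1482536 + 484653) = (-304979 - 623*(-625))*1967189 = (-304979 + 389375)*1967189 = 84396*1967189 = 166022882844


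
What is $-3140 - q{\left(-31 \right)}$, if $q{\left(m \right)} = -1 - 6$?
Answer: $-3133$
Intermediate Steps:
$q{\left(m \right)} = -7$ ($q{\left(m \right)} = -1 - 6 = -7$)
$-3140 - q{\left(-31 \right)} = -3140 - -7 = -3140 + 7 = -3133$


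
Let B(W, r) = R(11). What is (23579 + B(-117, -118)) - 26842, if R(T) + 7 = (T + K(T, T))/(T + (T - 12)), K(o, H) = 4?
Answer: -6537/2 ≈ -3268.5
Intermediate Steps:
R(T) = -7 + (4 + T)/(-12 + 2*T) (R(T) = -7 + (T + 4)/(T + (T - 12)) = -7 + (4 + T)/(T + (-12 + T)) = -7 + (4 + T)/(-12 + 2*T))
B(W, r) = -11/2 (B(W, r) = (88 - 13*11)/(2*(-6 + 11)) = (1/2)*(88 - 143)/5 = (1/2)*(1/5)*(-55) = -11/2)
(23579 + B(-117, -118)) - 26842 = (23579 - 11/2) - 26842 = 47147/2 - 26842 = -6537/2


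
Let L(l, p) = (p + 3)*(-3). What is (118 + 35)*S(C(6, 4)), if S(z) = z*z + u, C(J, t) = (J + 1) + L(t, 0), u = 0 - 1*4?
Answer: 0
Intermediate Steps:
u = -4 (u = 0 - 4 = -4)
L(l, p) = -9 - 3*p (L(l, p) = (3 + p)*(-3) = -9 - 3*p)
C(J, t) = -8 + J (C(J, t) = (J + 1) + (-9 - 3*0) = (1 + J) + (-9 + 0) = (1 + J) - 9 = -8 + J)
S(z) = -4 + z**2 (S(z) = z*z - 4 = z**2 - 4 = -4 + z**2)
(118 + 35)*S(C(6, 4)) = (118 + 35)*(-4 + (-8 + 6)**2) = 153*(-4 + (-2)**2) = 153*(-4 + 4) = 153*0 = 0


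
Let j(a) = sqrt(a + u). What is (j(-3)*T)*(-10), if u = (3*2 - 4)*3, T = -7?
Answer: 70*sqrt(3) ≈ 121.24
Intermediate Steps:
u = 6 (u = (6 - 4)*3 = 2*3 = 6)
j(a) = sqrt(6 + a) (j(a) = sqrt(a + 6) = sqrt(6 + a))
(j(-3)*T)*(-10) = (sqrt(6 - 3)*(-7))*(-10) = (sqrt(3)*(-7))*(-10) = -7*sqrt(3)*(-10) = 70*sqrt(3)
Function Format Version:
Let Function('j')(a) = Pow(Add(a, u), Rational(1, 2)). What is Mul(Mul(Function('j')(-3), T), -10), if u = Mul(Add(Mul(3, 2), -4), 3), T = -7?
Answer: Mul(70, Pow(3, Rational(1, 2))) ≈ 121.24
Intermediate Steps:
u = 6 (u = Mul(Add(6, -4), 3) = Mul(2, 3) = 6)
Function('j')(a) = Pow(Add(6, a), Rational(1, 2)) (Function('j')(a) = Pow(Add(a, 6), Rational(1, 2)) = Pow(Add(6, a), Rational(1, 2)))
Mul(Mul(Function('j')(-3), T), -10) = Mul(Mul(Pow(Add(6, -3), Rational(1, 2)), -7), -10) = Mul(Mul(Pow(3, Rational(1, 2)), -7), -10) = Mul(Mul(-7, Pow(3, Rational(1, 2))), -10) = Mul(70, Pow(3, Rational(1, 2)))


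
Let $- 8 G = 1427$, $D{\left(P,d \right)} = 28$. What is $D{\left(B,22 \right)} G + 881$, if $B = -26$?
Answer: $- \frac{8227}{2} \approx -4113.5$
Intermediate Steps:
$G = - \frac{1427}{8}$ ($G = \left(- \frac{1}{8}\right) 1427 = - \frac{1427}{8} \approx -178.38$)
$D{\left(B,22 \right)} G + 881 = 28 \left(- \frac{1427}{8}\right) + 881 = - \frac{9989}{2} + 881 = - \frac{8227}{2}$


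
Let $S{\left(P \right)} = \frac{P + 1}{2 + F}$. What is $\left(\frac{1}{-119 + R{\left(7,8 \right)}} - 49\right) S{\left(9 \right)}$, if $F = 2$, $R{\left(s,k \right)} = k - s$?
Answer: $- \frac{28915}{236} \approx -122.52$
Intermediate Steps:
$S{\left(P \right)} = \frac{1}{4} + \frac{P}{4}$ ($S{\left(P \right)} = \frac{P + 1}{2 + 2} = \frac{1 + P}{4} = \left(1 + P\right) \frac{1}{4} = \frac{1}{4} + \frac{P}{4}$)
$\left(\frac{1}{-119 + R{\left(7,8 \right)}} - 49\right) S{\left(9 \right)} = \left(\frac{1}{-119 + \left(8 - 7\right)} - 49\right) \left(\frac{1}{4} + \frac{1}{4} \cdot 9\right) = \left(\frac{1}{-119 + \left(8 - 7\right)} - 49\right) \left(\frac{1}{4} + \frac{9}{4}\right) = \left(\frac{1}{-119 + 1} - 49\right) \frac{5}{2} = \left(\frac{1}{-118} - 49\right) \frac{5}{2} = \left(- \frac{1}{118} - 49\right) \frac{5}{2} = \left(- \frac{5783}{118}\right) \frac{5}{2} = - \frac{28915}{236}$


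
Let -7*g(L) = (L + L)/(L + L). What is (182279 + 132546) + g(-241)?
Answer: 2203774/7 ≈ 3.1483e+5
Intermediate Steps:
g(L) = -1/7 (g(L) = -(L + L)/(7*(L + L)) = -2*L/(7*(2*L)) = -2*L*1/(2*L)/7 = -1/7*1 = -1/7)
(182279 + 132546) + g(-241) = (182279 + 132546) - 1/7 = 314825 - 1/7 = 2203774/7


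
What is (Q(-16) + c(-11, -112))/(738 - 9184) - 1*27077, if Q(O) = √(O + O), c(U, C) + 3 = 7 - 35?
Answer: -228692311/8446 - 2*I*√2/4223 ≈ -27077.0 - 0.00066977*I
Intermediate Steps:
c(U, C) = -31 (c(U, C) = -3 + (7 - 35) = -3 - 28 = -31)
Q(O) = √2*√O (Q(O) = √(2*O) = √2*√O)
(Q(-16) + c(-11, -112))/(738 - 9184) - 1*27077 = (√2*√(-16) - 31)/(738 - 9184) - 1*27077 = (√2*(4*I) - 31)/(-8446) - 27077 = (4*I*√2 - 31)*(-1/8446) - 27077 = (-31 + 4*I*√2)*(-1/8446) - 27077 = (31/8446 - 2*I*√2/4223) - 27077 = -228692311/8446 - 2*I*√2/4223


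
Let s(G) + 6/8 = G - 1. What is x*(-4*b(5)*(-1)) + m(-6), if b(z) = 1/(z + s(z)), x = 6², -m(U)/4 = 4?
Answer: 16/11 ≈ 1.4545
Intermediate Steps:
m(U) = -16 (m(U) = -4*4 = -16)
s(G) = -7/4 + G (s(G) = -¾ + (G - 1) = -¾ + (-1 + G) = -7/4 + G)
x = 36
b(z) = 1/(-7/4 + 2*z) (b(z) = 1/(z + (-7/4 + z)) = 1/(-7/4 + 2*z))
x*(-4*b(5)*(-1)) + m(-6) = 36*(-16/(-7 + 8*5)*(-1)) - 16 = 36*(-16/(-7 + 40)*(-1)) - 16 = 36*(-16/33*(-1)) - 16 = 36*(16/33) - 16 = 192/11 - 16 = 16/11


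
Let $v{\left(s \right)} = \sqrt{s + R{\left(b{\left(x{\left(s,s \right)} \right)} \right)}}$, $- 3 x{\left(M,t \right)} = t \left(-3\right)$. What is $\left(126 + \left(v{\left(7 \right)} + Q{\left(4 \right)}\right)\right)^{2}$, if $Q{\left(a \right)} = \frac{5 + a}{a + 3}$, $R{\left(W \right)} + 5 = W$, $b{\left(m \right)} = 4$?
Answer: $\frac{794175}{49} + \frac{1782 \sqrt{6}}{7} \approx 16831.0$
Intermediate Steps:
$x{\left(M,t \right)} = t$ ($x{\left(M,t \right)} = - \frac{t \left(-3\right)}{3} = - \frac{\left(-3\right) t}{3} = t$)
$R{\left(W \right)} = -5 + W$
$v{\left(s \right)} = \sqrt{-1 + s}$ ($v{\left(s \right)} = \sqrt{s + \left(-5 + 4\right)} = \sqrt{s - 1} = \sqrt{-1 + s}$)
$Q{\left(a \right)} = \frac{5 + a}{3 + a}$
$\left(126 + \left(v{\left(7 \right)} + Q{\left(4 \right)}\right)\right)^{2} = \left(126 + \left(\sqrt{-1 + 7} + \frac{5 + 4}{3 + 4}\right)\right)^{2} = \left(126 + \left(\sqrt{6} + \frac{1}{7} \cdot 9\right)\right)^{2} = \left(126 + \left(\sqrt{6} + \frac{9}{7}\right)\right)^{2} = \left(126 + \left(\frac{9}{7} + \sqrt{6}\right)\right)^{2} = \left(\frac{891}{7} + \sqrt{6}\right)^{2}$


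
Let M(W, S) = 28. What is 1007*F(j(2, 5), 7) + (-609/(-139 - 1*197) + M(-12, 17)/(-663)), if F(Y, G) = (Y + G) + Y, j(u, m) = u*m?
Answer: 288439691/10608 ≈ 27191.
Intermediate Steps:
j(u, m) = m*u
F(Y, G) = G + 2*Y (F(Y, G) = (G + Y) + Y = G + 2*Y)
1007*F(j(2, 5), 7) + (-609/(-139 - 1*197) + M(-12, 17)/(-663)) = 1007*(7 + 2*(5*2)) + (-609/(-139 - 1*197) + 28/(-663)) = 1007*(7 + 2*10) + (-609/(-139 - 197) + 28*(-1/663)) = 1007*(7 + 20) + (-609/(-336) - 28/663) = 1007*27 + (-609*(-1/336) - 28/663) = 27189 + (29/16 - 28/663) = 27189 + 18779/10608 = 288439691/10608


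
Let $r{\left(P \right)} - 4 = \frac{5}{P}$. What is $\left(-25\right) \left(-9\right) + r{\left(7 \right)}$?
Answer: $\frac{1608}{7} \approx 229.71$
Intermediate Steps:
$r{\left(P \right)} = 4 + \frac{5}{P}$
$\left(-25\right) \left(-9\right) + r{\left(7 \right)} = \left(-25\right) \left(-9\right) + \left(4 + \frac{5}{7}\right) = 225 + \left(4 + 5 \cdot \frac{1}{7}\right) = 225 + \left(4 + \frac{5}{7}\right) = 225 + \frac{33}{7} = \frac{1608}{7}$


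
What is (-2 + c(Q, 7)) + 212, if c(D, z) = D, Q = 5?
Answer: 215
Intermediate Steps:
(-2 + c(Q, 7)) + 212 = (-2 + 5) + 212 = 3 + 212 = 215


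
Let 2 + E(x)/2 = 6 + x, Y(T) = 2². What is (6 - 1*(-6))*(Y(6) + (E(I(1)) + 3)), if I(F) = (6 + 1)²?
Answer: 1356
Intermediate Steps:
I(F) = 49 (I(F) = 7² = 49)
Y(T) = 4
E(x) = 8 + 2*x (E(x) = -4 + 2*(6 + x) = -4 + (12 + 2*x) = 8 + 2*x)
(6 - 1*(-6))*(Y(6) + (E(I(1)) + 3)) = (6 - 1*(-6))*(4 + ((8 + 2*49) + 3)) = (6 + 6)*(4 + ((8 + 98) + 3)) = 12*(4 + (106 + 3)) = 12*(4 + 109) = 12*113 = 1356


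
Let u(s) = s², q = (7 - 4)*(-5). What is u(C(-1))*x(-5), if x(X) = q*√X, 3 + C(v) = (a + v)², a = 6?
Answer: -7260*I*√5 ≈ -16234.0*I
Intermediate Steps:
q = -15 (q = 3*(-5) = -15)
C(v) = -3 + (6 + v)²
x(X) = -15*√X
u(C(-1))*x(-5) = (-3 + (6 - 1)²)²*(-15*I*√5) = (-3 + 5²)²*(-15*I*√5) = (-3 + 25)²*(-15*I*√5) = 22²*(-15*I*√5) = 484*(-15*I*√5) = -7260*I*√5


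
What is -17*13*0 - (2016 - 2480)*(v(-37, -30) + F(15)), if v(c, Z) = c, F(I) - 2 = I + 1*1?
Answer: -8816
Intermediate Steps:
F(I) = 3 + I (F(I) = 2 + (I + 1*1) = 2 + (I + 1) = 2 + (1 + I) = 3 + I)
-17*13*0 - (2016 - 2480)*(v(-37, -30) + F(15)) = -17*13*0 - (2016 - 2480)*(-37 + (3 + 15)) = -221*0 - (-464)*(-37 + 18) = 0 - (-464)*(-19) = 0 - 1*8816 = 0 - 8816 = -8816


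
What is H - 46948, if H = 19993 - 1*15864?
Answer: -42819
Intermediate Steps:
H = 4129 (H = 19993 - 15864 = 4129)
H - 46948 = 4129 - 46948 = -42819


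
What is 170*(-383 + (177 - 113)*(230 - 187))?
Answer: 402730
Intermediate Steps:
170*(-383 + (177 - 113)*(230 - 187)) = 170*(-383 + 64*43) = 170*(-383 + 2752) = 170*2369 = 402730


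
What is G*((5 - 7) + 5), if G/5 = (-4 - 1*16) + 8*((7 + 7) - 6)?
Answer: 660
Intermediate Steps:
G = 220 (G = 5*((-4 - 1*16) + 8*((7 + 7) - 6)) = 5*((-4 - 16) + 8*(14 - 6)) = 5*(-20 + 8*8) = 5*(-20 + 64) = 5*44 = 220)
G*((5 - 7) + 5) = 220*((5 - 7) + 5) = 220*(-2 + 5) = 220*3 = 660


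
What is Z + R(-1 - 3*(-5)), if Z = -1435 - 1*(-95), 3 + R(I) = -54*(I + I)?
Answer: -2855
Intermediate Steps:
R(I) = -3 - 108*I (R(I) = -3 - 54*(I + I) = -3 - 108*I)
Z = -1340 (Z = -1435 + 95 = -1340)
Z + R(-1 - 3*(-5)) = -1340 + (-3 - 108*(-1 - 3*(-5))) = -1340 + (-3 - 108*(-1 + 15)) = -1340 + (-3 - 108*14) = -1340 + (-3 - 1512) = -1340 - 1515 = -2855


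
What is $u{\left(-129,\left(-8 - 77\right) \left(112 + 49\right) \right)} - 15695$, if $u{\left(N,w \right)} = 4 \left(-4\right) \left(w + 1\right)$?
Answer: $203249$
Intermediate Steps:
$u{\left(N,w \right)} = -16 - 16 w$ ($u{\left(N,w \right)} = - 16 \left(1 + w\right) = -16 - 16 w$)
$u{\left(-129,\left(-8 - 77\right) \left(112 + 49\right) \right)} - 15695 = \left(-16 - 16 \left(-8 - 77\right) \left(112 + 49\right)\right) - 15695 = \left(-16 - 16 \left(\left(-85\right) 161\right)\right) - 15695 = \left(-16 - -218960\right) - 15695 = \left(-16 + 218960\right) - 15695 = 218944 - 15695 = 203249$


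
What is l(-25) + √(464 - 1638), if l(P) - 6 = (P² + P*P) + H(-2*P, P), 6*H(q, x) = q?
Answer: 3793/3 + I*√1174 ≈ 1264.3 + 34.264*I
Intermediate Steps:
H(q, x) = q/6
l(P) = 6 + 2*P² - P/3 (l(P) = 6 + ((P² + P*P) + (-2*P)/6) = 6 + ((P² + P²) - P/3) = 6 + (2*P² - P/3) = 6 + 2*P² - P/3)
l(-25) + √(464 - 1638) = (6 + 2*(-25)² - ⅓*(-25)) + √(464 - 1638) = (6 + 2*625 + 25/3) + √(-1174) = (6 + 1250 + 25/3) + I*√1174 = 3793/3 + I*√1174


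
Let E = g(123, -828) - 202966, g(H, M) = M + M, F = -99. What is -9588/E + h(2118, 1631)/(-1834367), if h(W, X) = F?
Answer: 8804084187/187675922137 ≈ 0.046911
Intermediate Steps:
g(H, M) = 2*M
h(W, X) = -99
E = -204622 (E = 2*(-828) - 202966 = -1656 - 202966 = -204622)
-9588/E + h(2118, 1631)/(-1834367) = -9588/(-204622) - 99/(-1834367) = -9588*(-1/204622) - 99*(-1/1834367) = 4794/102311 + 99/1834367 = 8804084187/187675922137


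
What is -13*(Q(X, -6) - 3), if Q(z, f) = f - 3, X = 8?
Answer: 156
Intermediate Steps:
Q(z, f) = -3 + f
-13*(Q(X, -6) - 3) = -13*((-3 - 6) - 3) = -13*(-9 - 3) = -13*(-12) = 156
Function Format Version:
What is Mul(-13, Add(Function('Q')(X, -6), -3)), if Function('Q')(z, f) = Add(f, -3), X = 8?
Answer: 156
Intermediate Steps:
Function('Q')(z, f) = Add(-3, f)
Mul(-13, Add(Function('Q')(X, -6), -3)) = Mul(-13, Add(Add(-3, -6), -3)) = Mul(-13, Add(-9, -3)) = Mul(-13, -12) = 156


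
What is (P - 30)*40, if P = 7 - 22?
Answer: -1800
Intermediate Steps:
P = -15
(P - 30)*40 = (-15 - 30)*40 = -45*40 = -1800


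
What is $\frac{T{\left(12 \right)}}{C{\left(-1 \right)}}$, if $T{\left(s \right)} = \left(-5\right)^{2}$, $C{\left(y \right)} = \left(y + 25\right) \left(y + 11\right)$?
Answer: $\frac{5}{48} \approx 0.10417$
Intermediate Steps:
$C{\left(y \right)} = \left(11 + y\right) \left(25 + y\right)$ ($C{\left(y \right)} = \left(25 + y\right) \left(11 + y\right) = \left(11 + y\right) \left(25 + y\right)$)
$T{\left(s \right)} = 25$
$\frac{T{\left(12 \right)}}{C{\left(-1 \right)}} = \frac{25}{275 + \left(-1\right)^{2} + 36 \left(-1\right)} = \frac{25}{275 + 1 - 36} = \frac{25}{240} = 25 \cdot \frac{1}{240} = \frac{5}{48}$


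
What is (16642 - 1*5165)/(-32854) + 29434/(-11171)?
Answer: -1095234203/367012034 ≈ -2.9842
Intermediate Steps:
(16642 - 1*5165)/(-32854) + 29434/(-11171) = (16642 - 5165)*(-1/32854) + 29434*(-1/11171) = 11477*(-1/32854) - 29434/11171 = -11477/32854 - 29434/11171 = -1095234203/367012034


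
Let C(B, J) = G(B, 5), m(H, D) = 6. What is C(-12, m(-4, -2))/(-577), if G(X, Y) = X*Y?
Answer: 60/577 ≈ 0.10399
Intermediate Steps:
C(B, J) = 5*B (C(B, J) = B*5 = 5*B)
C(-12, m(-4, -2))/(-577) = (5*(-12))/(-577) = -60*(-1/577) = 60/577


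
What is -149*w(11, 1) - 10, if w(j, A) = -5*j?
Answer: 8185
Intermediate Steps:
-149*w(11, 1) - 10 = -(-745)*11 - 10 = -149*(-55) - 10 = 8195 - 10 = 8185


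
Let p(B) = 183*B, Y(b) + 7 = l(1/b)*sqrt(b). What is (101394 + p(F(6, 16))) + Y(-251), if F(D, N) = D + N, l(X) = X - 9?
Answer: 105413 - 2260*I*sqrt(251)/251 ≈ 1.0541e+5 - 142.65*I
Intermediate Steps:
l(X) = -9 + X
Y(b) = -7 + sqrt(b)*(-9 + 1/b) (Y(b) = -7 + (-9 + 1/b)*sqrt(b) = -7 + sqrt(b)*(-9 + 1/b))
(101394 + p(F(6, 16))) + Y(-251) = (101394 + 183*(6 + 16)) + (-7 + 1/sqrt(-251) - 9*I*sqrt(251)) = (101394 + 183*22) + (-7 - I*sqrt(251)/251 - 9*I*sqrt(251)) = (101394 + 4026) + (-7 - I*sqrt(251)/251 - 9*I*sqrt(251)) = 105420 + (-7 - 2260*I*sqrt(251)/251) = 105413 - 2260*I*sqrt(251)/251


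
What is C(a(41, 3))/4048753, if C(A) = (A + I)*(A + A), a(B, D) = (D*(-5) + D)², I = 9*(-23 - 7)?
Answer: -36288/4048753 ≈ -0.0089628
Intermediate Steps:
I = -270 (I = 9*(-30) = -270)
a(B, D) = 16*D² (a(B, D) = (-5*D + D)² = (-4*D)² = 16*D²)
C(A) = 2*A*(-270 + A) (C(A) = (A - 270)*(A + A) = (-270 + A)*(2*A) = 2*A*(-270 + A))
C(a(41, 3))/4048753 = (2*(16*3²)*(-270 + 16*3²))/4048753 = (2*(16*9)*(-270 + 16*9))*(1/4048753) = (2*144*(-270 + 144))*(1/4048753) = (2*144*(-126))*(1/4048753) = -36288*1/4048753 = -36288/4048753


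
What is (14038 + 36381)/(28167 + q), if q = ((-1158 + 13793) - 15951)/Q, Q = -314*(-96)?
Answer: 379957584/212265683 ≈ 1.7900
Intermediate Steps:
Q = 30144
q = -829/7536 (q = ((-1158 + 13793) - 15951)/30144 = (12635 - 15951)*(1/30144) = -3316*1/30144 = -829/7536 ≈ -0.11001)
(14038 + 36381)/(28167 + q) = (14038 + 36381)/(28167 - 829/7536) = 50419/(212265683/7536) = 50419*(7536/212265683) = 379957584/212265683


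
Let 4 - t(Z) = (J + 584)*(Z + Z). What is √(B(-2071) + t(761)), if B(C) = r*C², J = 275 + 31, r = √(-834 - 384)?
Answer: √(-1354576 + 4289041*I*√1218) ≈ 8612.2 + 8690.4*I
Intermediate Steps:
r = I*√1218 (r = √(-1218) = I*√1218 ≈ 34.9*I)
J = 306
t(Z) = 4 - 1780*Z (t(Z) = 4 - (306 + 584)*(Z + Z) = 4 - 890*2*Z = 4 - 1780*Z)
B(C) = I*√1218*C² (B(C) = (I*√1218)*C² = I*√1218*C²)
√(B(-2071) + t(761)) = √(I*√1218*(-2071)² + (4 - 1780*761)) = √(I*√1218*4289041 + (4 - 1354580)) = √(4289041*I*√1218 - 1354576) = √(-1354576 + 4289041*I*√1218)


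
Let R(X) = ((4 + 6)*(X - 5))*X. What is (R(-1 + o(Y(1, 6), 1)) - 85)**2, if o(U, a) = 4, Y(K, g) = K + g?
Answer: 21025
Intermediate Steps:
R(X) = X*(-50 + 10*X) (R(X) = (10*(-5 + X))*X = (-50 + 10*X)*X = X*(-50 + 10*X))
(R(-1 + o(Y(1, 6), 1)) - 85)**2 = (10*(-1 + 4)*(-5 + (-1 + 4)) - 85)**2 = (10*3*(-5 + 3) - 85)**2 = (10*3*(-2) - 85)**2 = (-60 - 85)**2 = (-145)**2 = 21025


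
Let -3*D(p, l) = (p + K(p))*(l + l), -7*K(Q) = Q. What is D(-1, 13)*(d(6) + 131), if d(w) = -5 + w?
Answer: 6864/7 ≈ 980.57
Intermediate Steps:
K(Q) = -Q/7
D(p, l) = -4*l*p/7 (D(p, l) = -(p - p/7)*(l + l)/3 = -6*p/7*2*l/3 = -4*l*p/7)
D(-1, 13)*(d(6) + 131) = (-4/7*13*(-1))*((-5 + 6) + 131) = 52*(1 + 131)/7 = (52/7)*132 = 6864/7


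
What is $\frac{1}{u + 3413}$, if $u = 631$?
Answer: $\frac{1}{4044} \approx 0.00024728$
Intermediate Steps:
$\frac{1}{u + 3413} = \frac{1}{631 + 3413} = \frac{1}{4044}$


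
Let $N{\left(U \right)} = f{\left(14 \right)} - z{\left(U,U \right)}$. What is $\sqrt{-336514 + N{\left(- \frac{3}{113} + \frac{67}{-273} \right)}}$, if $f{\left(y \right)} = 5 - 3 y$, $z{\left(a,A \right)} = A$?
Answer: $\frac{i \sqrt{320282135414241}}{30849} \approx 580.13 i$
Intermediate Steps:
$N{\left(U \right)} = -37 - U$ ($N{\left(U \right)} = \left(5 - 42\right) - U = -37 - U$)
$\sqrt{-336514 + N{\left(- \frac{3}{113} + \frac{67}{-273} \right)}} = \sqrt{-336514 - \left(37 - \frac{67}{273} - \frac{3}{113}\right)} = \sqrt{-336514 - \frac{1133023}{30849}} = \sqrt{- \frac{10382253409}{30849}} = \frac{i \sqrt{320282135414241}}{30849}$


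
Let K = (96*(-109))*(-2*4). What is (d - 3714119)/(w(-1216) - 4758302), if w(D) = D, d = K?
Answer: 3630407/4759518 ≈ 0.76277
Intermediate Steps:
K = 83712 (K = -10464*(-8) = 83712)
d = 83712
(d - 3714119)/(w(-1216) - 4758302) = (83712 - 3714119)/(-1216 - 4758302) = -3630407/(-4759518) = -3630407*(-1/4759518) = 3630407/4759518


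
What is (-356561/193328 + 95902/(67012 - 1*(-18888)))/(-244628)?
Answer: 3022012011/1015626666606400 ≈ 2.9755e-6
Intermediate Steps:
(-356561/193328 + 95902/(67012 - 1*(-18888)))/(-244628) = (-356561*1/193328 + 95902/(67012 + 18888))*(-1/244628) = (-356561/193328 + 95902/85900)*(-1/244628) = (-356561/193328 + 95902*(1/85900))*(-1/244628) = (-356561/193328 + 47951/42950)*(-1/244628) = -3022012011/4151718800*(-1/244628) = 3022012011/1015626666606400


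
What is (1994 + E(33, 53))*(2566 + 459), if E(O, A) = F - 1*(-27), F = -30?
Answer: 6022775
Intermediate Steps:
E(O, A) = -3 (E(O, A) = -30 - 1*(-27) = -30 + 27 = -3)
(1994 + E(33, 53))*(2566 + 459) = (1994 - 3)*(2566 + 459) = 1991*3025 = 6022775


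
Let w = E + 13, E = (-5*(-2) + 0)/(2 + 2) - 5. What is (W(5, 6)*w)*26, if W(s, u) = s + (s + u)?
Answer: 4368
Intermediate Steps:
W(s, u) = u + 2*s
E = -5/2 (E = (10 + 0)/4 - 5 = 10*(1/4) - 5 = 5/2 - 5 = -5/2 ≈ -2.5000)
w = 21/2 (w = -5/2 + 13 = 21/2 ≈ 10.500)
(W(5, 6)*w)*26 = ((6 + 2*5)*(21/2))*26 = ((6 + 10)*(21/2))*26 = (16*(21/2))*26 = 168*26 = 4368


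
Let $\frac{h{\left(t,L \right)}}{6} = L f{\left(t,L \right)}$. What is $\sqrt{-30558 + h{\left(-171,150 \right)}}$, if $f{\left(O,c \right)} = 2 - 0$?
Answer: $i \sqrt{28758} \approx 169.58 i$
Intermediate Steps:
$f{\left(O,c \right)} = 2$ ($f{\left(O,c \right)} = 2 + 0 = 2$)
$h{\left(t,L \right)} = 12 L$ ($h{\left(t,L \right)} = 6 L 2 = 6 \cdot 2 L = 12 L$)
$\sqrt{-30558 + h{\left(-171,150 \right)}} = \sqrt{-30558 + 12 \cdot 150} = \sqrt{-30558 + 1800} = \sqrt{-28758} = i \sqrt{28758}$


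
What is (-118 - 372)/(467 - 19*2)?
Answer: -490/429 ≈ -1.1422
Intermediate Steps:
(-118 - 372)/(467 - 19*2) = -490/(467 - 38) = -490/429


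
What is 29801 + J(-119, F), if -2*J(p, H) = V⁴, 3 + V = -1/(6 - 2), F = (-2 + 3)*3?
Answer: 15229551/512 ≈ 29745.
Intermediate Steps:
F = 3 (F = 1*3 = 3)
V = -13/4 (V = -3 - 1/(6 - 2) = -3 - 1/4 = -3 - 1*¼ = -3 - ¼ = -13/4 ≈ -3.2500)
J(p, H) = -28561/512 (J(p, H) = -(-13/4)⁴/2 = -½*28561/256 = -28561/512)
29801 + J(-119, F) = 29801 - 28561/512 = 15229551/512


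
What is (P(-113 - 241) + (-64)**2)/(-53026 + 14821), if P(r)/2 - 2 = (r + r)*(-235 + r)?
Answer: -838124/38205 ≈ -21.938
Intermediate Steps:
P(r) = 4 + 4*r*(-235 + r) (P(r) = 4 + 2*((r + r)*(-235 + r)) = 4 + 2*((2*r)*(-235 + r)) = 4 + 2*(2*r*(-235 + r)) = 4 + 4*r*(-235 + r))
(P(-113 - 241) + (-64)**2)/(-53026 + 14821) = ((4 - 940*(-113 - 241) + 4*(-113 - 241)**2) + (-64)**2)/(-53026 + 14821) = ((4 - 940*(-354) + 4*(-354)**2) + 4096)/(-38205) = ((4 + 332760 + 4*125316) + 4096)*(-1/38205) = ((4 + 332760 + 501264) + 4096)*(-1/38205) = (834028 + 4096)*(-1/38205) = 838124*(-1/38205) = -838124/38205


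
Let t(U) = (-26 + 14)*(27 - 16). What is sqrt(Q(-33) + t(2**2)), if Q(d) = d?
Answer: I*sqrt(165) ≈ 12.845*I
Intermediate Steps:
t(U) = -132 (t(U) = -12*11 = -132)
sqrt(Q(-33) + t(2**2)) = sqrt(-33 - 132) = sqrt(-165) = I*sqrt(165)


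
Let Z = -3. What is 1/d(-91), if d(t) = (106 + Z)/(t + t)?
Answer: -182/103 ≈ -1.7670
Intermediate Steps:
d(t) = 103/(2*t) (d(t) = (106 - 3)/(t + t) = 103/((2*t)) = 103*(1/(2*t)) = 103/(2*t))
1/d(-91) = 1/((103/2)/(-91)) = 1/((103/2)*(-1/91)) = 1/(-103/182) = -182/103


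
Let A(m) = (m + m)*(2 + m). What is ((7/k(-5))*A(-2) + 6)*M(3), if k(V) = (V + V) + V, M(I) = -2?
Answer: -12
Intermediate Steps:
A(m) = 2*m*(2 + m) (A(m) = (2*m)*(2 + m) = 2*m*(2 + m))
k(V) = 3*V (k(V) = 2*V + V = 3*V)
((7/k(-5))*A(-2) + 6)*M(3) = ((7/((3*(-5))))*(2*(-2)*(2 - 2)) + 6)*(-2) = ((7/(-15))*(2*(-2)*0) + 6)*(-2) = ((7*(-1/15))*0 + 6)*(-2) = (-7/15*0 + 6)*(-2) = (0 + 6)*(-2) = 6*(-2) = -12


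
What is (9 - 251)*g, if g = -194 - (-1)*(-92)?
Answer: 69212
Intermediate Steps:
g = -286 (g = -194 - 1*92 = -194 - 92 = -286)
(9 - 251)*g = (9 - 251)*(-286) = -242*(-286) = 69212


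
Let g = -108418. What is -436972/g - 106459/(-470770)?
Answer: 108627690151/25519970930 ≈ 4.2566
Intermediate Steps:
-436972/g - 106459/(-470770) = -436972/(-108418) - 106459/(-470770) = -436972*(-1/108418) - 106459*(-1/470770) = 218486/54209 + 106459/470770 = 108627690151/25519970930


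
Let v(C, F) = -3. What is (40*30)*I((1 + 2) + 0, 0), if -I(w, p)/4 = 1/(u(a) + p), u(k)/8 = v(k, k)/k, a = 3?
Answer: 600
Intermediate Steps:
u(k) = -24/k (u(k) = 8*(-3/k) = -24/k)
I(w, p) = -4/(-8 + p) (I(w, p) = -4/(-24/3 + p) = -4/(-24*⅓ + p) = -4/(-8 + p))
(40*30)*I((1 + 2) + 0, 0) = (40*30)*(-4/(-8 + 0)) = 1200*(-4/(-8)) = 1200*(-4*(-⅛)) = 1200*(½) = 600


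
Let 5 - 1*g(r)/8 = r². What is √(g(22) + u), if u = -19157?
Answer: I*√22989 ≈ 151.62*I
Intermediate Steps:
g(r) = 40 - 8*r²
√(g(22) + u) = √((40 - 8*22²) - 19157) = √((40 - 8*484) - 19157) = √((40 - 3872) - 19157) = √(-3832 - 19157) = √(-22989) = I*√22989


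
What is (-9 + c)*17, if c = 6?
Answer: -51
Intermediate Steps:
(-9 + c)*17 = (-9 + 6)*17 = -3*17 = -51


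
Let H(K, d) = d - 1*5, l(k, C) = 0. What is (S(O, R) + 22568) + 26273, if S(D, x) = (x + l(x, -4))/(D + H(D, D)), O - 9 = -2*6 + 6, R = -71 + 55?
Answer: 48825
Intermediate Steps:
R = -16
O = 3 (O = 9 + (-2*6 + 6) = 9 + (-12 + 6) = 9 - 6 = 3)
H(K, d) = -5 + d (H(K, d) = d - 5 = -5 + d)
S(D, x) = x/(-5 + 2*D) (S(D, x) = (x + 0)/(D + (-5 + D)) = x/(-5 + 2*D))
(S(O, R) + 22568) + 26273 = (-16/(-5 + 2*3) + 22568) + 26273 = (-16/(-5 + 6) + 22568) + 26273 = (-16/1 + 22568) + 26273 = (-16*1 + 22568) + 26273 = (-16 + 22568) + 26273 = 22552 + 26273 = 48825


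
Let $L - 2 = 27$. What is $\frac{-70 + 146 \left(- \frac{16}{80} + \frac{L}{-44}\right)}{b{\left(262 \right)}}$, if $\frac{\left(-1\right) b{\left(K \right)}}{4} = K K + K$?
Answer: $\frac{21497}{30318640} \approx 0.00070904$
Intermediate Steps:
$L = 29$ ($L = 2 + 27 = 29$)
$b{\left(K \right)} = - 4 K - 4 K^{2}$ ($b{\left(K \right)} = - 4 \left(K K + K\right) = - 4 \left(K^{2} + K\right) = - 4 \left(K + K^{2}\right) = - 4 K - 4 K^{2}$)
$\frac{-70 + 146 \left(- \frac{16}{80} + \frac{L}{-44}\right)}{b{\left(262 \right)}} = \frac{-70 + 146 \left(- \frac{16}{80} + \frac{29}{-44}\right)}{\left(-4\right) 262 \left(1 + 262\right)} = \frac{-70 + 146 \left(\left(-16\right) \frac{1}{80} + 29 \left(- \frac{1}{44}\right)\right)}{\left(-4\right) 262 \cdot 263} = \frac{-70 + 146 \left(- \frac{1}{5} - \frac{29}{44}\right)}{-275624} = \left(-70 + 146 \left(- \frac{189}{220}\right)\right) \left(- \frac{1}{275624}\right) = \left(-70 - \frac{13797}{110}\right) \left(- \frac{1}{275624}\right) = \left(- \frac{21497}{110}\right) \left(- \frac{1}{275624}\right) = \frac{21497}{30318640}$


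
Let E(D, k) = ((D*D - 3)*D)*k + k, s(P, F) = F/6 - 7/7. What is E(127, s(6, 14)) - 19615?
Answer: 8133167/3 ≈ 2.7111e+6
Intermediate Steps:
s(P, F) = -1 + F/6 (s(P, F) = F*(⅙) - 7*⅐ = F/6 - 1 = -1 + F/6)
E(D, k) = k + D*k*(-3 + D²) (E(D, k) = ((D² - 3)*D)*k + k = ((-3 + D²)*D)*k + k = (D*(-3 + D²))*k + k = D*k*(-3 + D²) + k = k + D*k*(-3 + D²))
E(127, s(6, 14)) - 19615 = (-1 + (⅙)*14)*(1 + 127³ - 3*127) - 19615 = (-1 + 7/3)*(1 + 2048383 - 381) - 19615 = (4/3)*2048003 - 19615 = 8192012/3 - 19615 = 8133167/3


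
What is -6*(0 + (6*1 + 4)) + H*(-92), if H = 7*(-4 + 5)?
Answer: -704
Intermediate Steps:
H = 7 (H = 7*1 = 7)
-6*(0 + (6*1 + 4)) + H*(-92) = -6*(0 + (6*1 + 4)) + 7*(-92) = -6*(0 + (6 + 4)) - 644 = -6*(0 + 10) - 644 = -6*10 - 644 = -60 - 644 = -704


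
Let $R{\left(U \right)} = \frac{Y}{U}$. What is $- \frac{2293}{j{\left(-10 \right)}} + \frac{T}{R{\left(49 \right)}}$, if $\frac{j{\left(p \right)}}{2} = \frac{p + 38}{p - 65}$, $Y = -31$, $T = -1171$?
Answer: $\frac{8544449}{1736} \approx 4921.9$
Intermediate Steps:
$R{\left(U \right)} = - \frac{31}{U}$
$j{\left(p \right)} = \frac{2 \left(38 + p\right)}{-65 + p}$ ($j{\left(p \right)} = 2 \frac{p + 38}{p - 65} = 2 \frac{38 + p}{-65 + p} = \frac{2 \left(38 + p\right)}{-65 + p}$)
$- \frac{2293}{j{\left(-10 \right)}} + \frac{T}{R{\left(49 \right)}} = - \frac{2293}{2 \frac{1}{-65 - 10} \left(38 - 10\right)} - \frac{1171}{\left(-31\right) \frac{1}{49}} = - \frac{2293}{2 \frac{1}{-75} \cdot 28} - \frac{1171}{\left(-31\right) \frac{1}{49}} = - \frac{2293}{2 \left(- \frac{1}{75}\right) 28} - \frac{1171}{- \frac{31}{49}} = - \frac{2293}{- \frac{56}{75}} - - \frac{57379}{31} = \left(-2293\right) \left(- \frac{75}{56}\right) + \frac{57379}{31} = \frac{171975}{56} + \frac{57379}{31} = \frac{8544449}{1736}$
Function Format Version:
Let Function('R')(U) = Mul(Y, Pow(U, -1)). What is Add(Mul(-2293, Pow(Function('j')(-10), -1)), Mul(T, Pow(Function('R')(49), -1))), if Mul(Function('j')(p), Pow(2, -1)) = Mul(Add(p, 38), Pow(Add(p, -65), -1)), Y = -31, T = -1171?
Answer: Rational(8544449, 1736) ≈ 4921.9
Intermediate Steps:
Function('R')(U) = Mul(-31, Pow(U, -1))
Function('j')(p) = Mul(2, Pow(Add(-65, p), -1), Add(38, p)) (Function('j')(p) = Mul(2, Mul(Add(p, 38), Pow(Add(p, -65), -1))) = Mul(2, Mul(Add(38, p), Pow(Add(-65, p), -1))) = Mul(2, Mul(Pow(Add(-65, p), -1), Add(38, p))) = Mul(2, Pow(Add(-65, p), -1), Add(38, p)))
Add(Mul(-2293, Pow(Function('j')(-10), -1)), Mul(T, Pow(Function('R')(49), -1))) = Add(Mul(-2293, Pow(Mul(2, Pow(Add(-65, -10), -1), Add(38, -10)), -1)), Mul(-1171, Pow(Mul(-31, Pow(49, -1)), -1))) = Add(Mul(-2293, Pow(Mul(2, Pow(-75, -1), 28), -1)), Mul(-1171, Pow(Mul(-31, Rational(1, 49)), -1))) = Add(Mul(-2293, Pow(Mul(2, Rational(-1, 75), 28), -1)), Mul(-1171, Pow(Rational(-31, 49), -1))) = Add(Mul(-2293, Pow(Rational(-56, 75), -1)), Mul(-1171, Rational(-49, 31))) = Add(Mul(-2293, Rational(-75, 56)), Rational(57379, 31)) = Add(Rational(171975, 56), Rational(57379, 31)) = Rational(8544449, 1736)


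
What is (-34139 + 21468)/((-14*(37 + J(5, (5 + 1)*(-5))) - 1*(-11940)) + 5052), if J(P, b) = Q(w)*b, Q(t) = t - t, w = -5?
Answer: -12671/16474 ≈ -0.76915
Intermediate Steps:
Q(t) = 0
J(P, b) = 0 (J(P, b) = 0*b = 0)
(-34139 + 21468)/((-14*(37 + J(5, (5 + 1)*(-5))) - 1*(-11940)) + 5052) = (-34139 + 21468)/((-14*(37 + 0) - 1*(-11940)) + 5052) = -12671/((-14*37 + 11940) + 5052) = -12671/((-518 + 11940) + 5052) = -12671/(11422 + 5052) = -12671/16474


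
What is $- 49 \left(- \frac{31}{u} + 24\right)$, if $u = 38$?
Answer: $- \frac{43169}{38} \approx -1136.0$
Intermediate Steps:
$- 49 \left(- \frac{31}{u} + 24\right) = - 49 \left(- \frac{31}{38} + 24\right) = \left(-49\right) \frac{881}{38} = - \frac{43169}{38}$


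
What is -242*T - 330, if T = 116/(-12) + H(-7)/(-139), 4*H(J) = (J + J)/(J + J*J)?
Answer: 1675663/834 ≈ 2009.2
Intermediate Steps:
H(J) = J/(2*(J + J²)) (H(J) = ((J + J)/(J + J*J))/4 = ((2*J)/(J + J²))/4 = (2*J/(J + J²))/4 = J/(2*(J + J²)))
T = -16123/1668 (T = 116/(-12) + (1/(2*(1 - 7)))/(-139) = 116*(-1/12) + ((½)/(-6))*(-1/139) = -29/3 + ((½)*(-⅙))*(-1/139) = -29/3 - 1/12*(-1/139) = -29/3 + 1/1668 = -16123/1668 ≈ -9.6661)
-242*T - 330 = -242*(-16123/1668) - 330 = 1950883/834 - 330 = 1675663/834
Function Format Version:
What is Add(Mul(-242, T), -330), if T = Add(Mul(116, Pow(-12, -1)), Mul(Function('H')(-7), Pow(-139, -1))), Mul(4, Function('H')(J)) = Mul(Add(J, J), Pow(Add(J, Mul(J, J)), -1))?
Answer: Rational(1675663, 834) ≈ 2009.2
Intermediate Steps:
Function('H')(J) = Mul(Rational(1, 2), J, Pow(Add(J, Pow(J, 2)), -1)) (Function('H')(J) = Mul(Rational(1, 4), Mul(Add(J, J), Pow(Add(J, Mul(J, J)), -1))) = Mul(Rational(1, 4), Mul(Mul(2, J), Pow(Add(J, Pow(J, 2)), -1))) = Mul(Rational(1, 4), Mul(2, J, Pow(Add(J, Pow(J, 2)), -1))) = Mul(Rational(1, 2), J, Pow(Add(J, Pow(J, 2)), -1)))
T = Rational(-16123, 1668) (T = Add(Mul(116, Pow(-12, -1)), Mul(Mul(Rational(1, 2), Pow(Add(1, -7), -1)), Pow(-139, -1))) = Add(Mul(116, Rational(-1, 12)), Mul(Mul(Rational(1, 2), Pow(-6, -1)), Rational(-1, 139))) = Add(Rational(-29, 3), Mul(Mul(Rational(1, 2), Rational(-1, 6)), Rational(-1, 139))) = Add(Rational(-29, 3), Mul(Rational(-1, 12), Rational(-1, 139))) = Add(Rational(-29, 3), Rational(1, 1668)) = Rational(-16123, 1668) ≈ -9.6661)
Add(Mul(-242, T), -330) = Add(Mul(-242, Rational(-16123, 1668)), -330) = Add(Rational(1950883, 834), -330) = Rational(1675663, 834)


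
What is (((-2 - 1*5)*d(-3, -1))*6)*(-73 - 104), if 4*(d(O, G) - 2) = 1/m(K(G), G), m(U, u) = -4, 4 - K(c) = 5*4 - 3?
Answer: 115227/8 ≈ 14403.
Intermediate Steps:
K(c) = -13 (K(c) = 4 - (5*4 - 3) = 4 - (20 - 3) = 4 - 1*17 = 4 - 17 = -13)
d(O, G) = 31/16 (d(O, G) = 2 + (1/4)/(-4) = 2 + (1/4)*(-1/4) = 2 - 1/16 = 31/16)
(((-2 - 1*5)*d(-3, -1))*6)*(-73 - 104) = (((-2 - 1*5)*(31/16))*6)*(-73 - 104) = (((-2 - 5)*(31/16))*6)*(-177) = (-7*31/16*6)*(-177) = -217/16*6*(-177) = -651/8*(-177) = 115227/8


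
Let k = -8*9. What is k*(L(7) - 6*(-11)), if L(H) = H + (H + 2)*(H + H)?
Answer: -14328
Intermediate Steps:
k = -72
L(H) = H + 2*H*(2 + H) (L(H) = H + (2 + H)*(2*H) = H + 2*H*(2 + H))
k*(L(7) - 6*(-11)) = -72*(7*(5 + 2*7) - 6*(-11)) = -72*(7*(5 + 14) + 66) = -72*(7*19 + 66) = -72*(133 + 66) = -72*199 = -14328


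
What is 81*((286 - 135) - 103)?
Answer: 3888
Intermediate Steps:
81*((286 - 135) - 103) = 81*(151 - 103) = 81*48 = 3888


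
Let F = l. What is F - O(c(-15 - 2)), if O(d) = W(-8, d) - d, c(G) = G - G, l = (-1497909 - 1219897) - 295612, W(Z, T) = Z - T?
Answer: -3013410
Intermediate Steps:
l = -3013418 (l = -2717806 - 295612 = -3013418)
F = -3013418
c(G) = 0
O(d) = -8 - 2*d (O(d) = (-8 - d) - d = -8 - 2*d)
F - O(c(-15 - 2)) = -3013418 - (-8 - 2*0) = -3013418 - (-8 + 0) = -3013418 - 1*(-8) = -3013418 + 8 = -3013410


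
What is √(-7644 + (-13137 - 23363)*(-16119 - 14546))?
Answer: 2*√279816214 ≈ 33455.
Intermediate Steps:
√(-7644 + (-13137 - 23363)*(-16119 - 14546)) = √(-7644 - 36500*(-30665)) = √(-7644 + 1119272500) = √1119264856 = 2*√279816214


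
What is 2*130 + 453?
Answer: 713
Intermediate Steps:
2*130 + 453 = 260 + 453 = 713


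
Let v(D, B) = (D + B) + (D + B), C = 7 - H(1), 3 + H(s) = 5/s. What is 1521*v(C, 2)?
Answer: 21294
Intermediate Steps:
H(s) = -3 + 5/s
C = 5 (C = 7 - (-3 + 5/1) = 7 - (-3 + 5*1) = 7 - (-3 + 5) = 7 - 1*2 = 7 - 2 = 5)
v(D, B) = 2*B + 2*D (v(D, B) = (B + D) + (B + D) = 2*B + 2*D)
1521*v(C, 2) = 1521*(2*2 + 2*5) = 1521*(4 + 10) = 1521*14 = 21294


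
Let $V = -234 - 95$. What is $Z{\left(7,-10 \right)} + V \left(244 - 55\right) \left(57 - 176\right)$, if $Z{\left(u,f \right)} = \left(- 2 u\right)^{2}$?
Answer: $7399735$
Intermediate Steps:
$Z{\left(u,f \right)} = 4 u^{2}$
$V = -329$
$Z{\left(7,-10 \right)} + V \left(244 - 55\right) \left(57 - 176\right) = 4 \cdot 7^{2} - 329 \left(244 - 55\right) \left(57 - 176\right) = 4 \cdot 49 - 329 \cdot 189 \left(-119\right) = 196 - -7399539 = 196 + 7399539 = 7399735$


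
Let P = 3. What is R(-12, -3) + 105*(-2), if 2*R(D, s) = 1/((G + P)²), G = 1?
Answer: -6719/32 ≈ -209.97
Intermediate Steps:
R(D, s) = 1/32 (R(D, s) = 1/(2*((1 + 3)²)) = 1/(2*(4²)) = (½)/16 = (½)*(1/16) = 1/32)
R(-12, -3) + 105*(-2) = 1/32 + 105*(-2) = 1/32 - 210 = -6719/32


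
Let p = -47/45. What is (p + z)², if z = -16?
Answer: 588289/2025 ≈ 290.51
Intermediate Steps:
p = -47/45 (p = -47*1/45 = -47/45 ≈ -1.0444)
(p + z)² = (-47/45 - 16)² = (-767/45)² = 588289/2025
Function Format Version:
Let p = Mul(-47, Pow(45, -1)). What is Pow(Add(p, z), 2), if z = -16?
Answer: Rational(588289, 2025) ≈ 290.51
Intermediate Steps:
p = Rational(-47, 45) (p = Mul(-47, Rational(1, 45)) = Rational(-47, 45) ≈ -1.0444)
Pow(Add(p, z), 2) = Pow(Add(Rational(-47, 45), -16), 2) = Pow(Rational(-767, 45), 2) = Rational(588289, 2025)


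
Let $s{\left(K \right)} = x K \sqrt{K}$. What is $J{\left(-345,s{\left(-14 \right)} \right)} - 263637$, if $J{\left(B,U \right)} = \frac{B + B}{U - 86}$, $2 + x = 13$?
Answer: $\frac{3 \left(- 6766683 \sqrt{14} + 3778682 i\right)}{- 43 i + 77 \sqrt{14}} \approx -2.6364 \cdot 10^{5} - 1.1714 i$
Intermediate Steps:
$x = 11$ ($x = -2 + 13 = 11$)
$s{\left(K \right)} = 11 K^{\frac{3}{2}}$ ($s{\left(K \right)} = 11 K \sqrt{K} = 11 K^{\frac{3}{2}}$)
$J{\left(B,U \right)} = \frac{2 B}{-86 + U}$
$J{\left(-345,s{\left(-14 \right)} \right)} - 263637 = 2 \left(-345\right) \frac{1}{-86 + 11 \left(-14\right)^{\frac{3}{2}}} - 263637 = 2 \left(-345\right) \frac{1}{-86 + 11 \left(- 14 i \sqrt{14}\right)} - 263637 = 2 \left(-345\right) \frac{1}{-86 - 154 i \sqrt{14}} - 263637 = - \frac{690}{-86 - 154 i \sqrt{14}} - 263637 = -263637 - \frac{690}{-86 - 154 i \sqrt{14}}$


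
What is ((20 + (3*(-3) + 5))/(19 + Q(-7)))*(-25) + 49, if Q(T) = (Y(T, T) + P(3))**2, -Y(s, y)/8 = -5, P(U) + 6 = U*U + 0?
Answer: 22783/467 ≈ 48.786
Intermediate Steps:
P(U) = -6 + U**2 (P(U) = -6 + (U*U + 0) = -6 + (U**2 + 0) = -6 + U**2)
Y(s, y) = 40 (Y(s, y) = -8*(-5) = 40)
Q(T) = 1849 (Q(T) = (40 + (-6 + 3**2))**2 = (40 + (-6 + 9))**2 = (40 + 3)**2 = 43**2 = 1849)
((20 + (3*(-3) + 5))/(19 + Q(-7)))*(-25) + 49 = ((20 + (3*(-3) + 5))/(19 + 1849))*(-25) + 49 = ((20 + (-9 + 5))/1868)*(-25) + 49 = ((20 - 4)*(1/1868))*(-25) + 49 = (16*(1/1868))*(-25) + 49 = (4/467)*(-25) + 49 = -100/467 + 49 = 22783/467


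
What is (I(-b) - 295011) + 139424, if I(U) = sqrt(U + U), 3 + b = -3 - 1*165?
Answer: -155587 + 3*sqrt(38) ≈ -1.5557e+5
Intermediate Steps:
b = -171 (b = -3 + (-3 - 1*165) = -3 + (-3 - 165) = -3 - 168 = -171)
I(U) = sqrt(2)*sqrt(U) (I(U) = sqrt(2*U) = sqrt(2)*sqrt(U))
(I(-b) - 295011) + 139424 = (sqrt(2)*sqrt(-1*(-171)) - 295011) + 139424 = (sqrt(2)*sqrt(171) - 295011) + 139424 = (sqrt(2)*(3*sqrt(19)) - 295011) + 139424 = (3*sqrt(38) - 295011) + 139424 = (-295011 + 3*sqrt(38)) + 139424 = -155587 + 3*sqrt(38)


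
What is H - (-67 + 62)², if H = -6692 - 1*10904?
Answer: -17621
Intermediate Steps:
H = -17596 (H = -6692 - 10904 = -17596)
H - (-67 + 62)² = -17596 - (-67 + 62)² = -17596 - 1*(-5)² = -17596 - 1*25 = -17596 - 25 = -17621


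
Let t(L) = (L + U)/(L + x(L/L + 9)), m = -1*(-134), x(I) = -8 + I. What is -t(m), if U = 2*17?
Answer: -21/17 ≈ -1.2353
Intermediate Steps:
U = 34
m = 134
t(L) = (34 + L)/(2 + L) (t(L) = (L + 34)/(L + (-8 + (L/L + 9))) = (34 + L)/(L + (-8 + (1 + 9))) = (34 + L)/(L + (-8 + 10)) = (34 + L)/(L + 2) = (34 + L)/(2 + L))
-t(m) = -(34 + 134)/(2 + 134) = -168/136 = -1*21/17 = -21/17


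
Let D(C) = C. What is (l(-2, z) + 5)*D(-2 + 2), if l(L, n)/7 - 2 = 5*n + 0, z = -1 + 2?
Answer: 0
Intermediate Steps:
z = 1
l(L, n) = 14 + 35*n (l(L, n) = 14 + 7*(5*n + 0) = 14 + 7*(5*n) = 14 + 35*n)
(l(-2, z) + 5)*D(-2 + 2) = ((14 + 35*1) + 5)*(-2 + 2) = ((14 + 35) + 5)*0 = (49 + 5)*0 = 54*0 = 0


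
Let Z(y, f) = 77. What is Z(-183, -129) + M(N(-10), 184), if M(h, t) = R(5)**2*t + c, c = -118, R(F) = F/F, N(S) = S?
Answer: 143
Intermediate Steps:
R(F) = 1
M(h, t) = -118 + t (M(h, t) = 1**2*t - 118 = 1*t - 118 = t - 118 = -118 + t)
Z(-183, -129) + M(N(-10), 184) = 77 + (-118 + 184) = 77 + 66 = 143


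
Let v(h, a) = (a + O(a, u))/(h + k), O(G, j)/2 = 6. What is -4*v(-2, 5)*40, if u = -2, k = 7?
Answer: -544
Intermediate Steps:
O(G, j) = 12 (O(G, j) = 2*6 = 12)
v(h, a) = (12 + a)/(7 + h) (v(h, a) = (a + 12)/(h + 7) = (12 + a)/(7 + h))
-4*v(-2, 5)*40 = -4*(12 + 5)/(7 - 2)*40 = -4*17/5*40 = -68/5*40 = -544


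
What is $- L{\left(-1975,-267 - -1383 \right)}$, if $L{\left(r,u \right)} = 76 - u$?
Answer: $1040$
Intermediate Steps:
$- L{\left(-1975,-267 - -1383 \right)} = - (76 - \left(-267 - -1383\right)) = - (76 - \left(-267 + 1383\right)) = - (76 - 1116) = \left(-1\right) \left(-1040\right) = 1040$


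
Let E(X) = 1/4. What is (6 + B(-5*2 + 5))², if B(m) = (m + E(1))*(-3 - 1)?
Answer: 625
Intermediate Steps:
E(X) = ¼
B(m) = -1 - 4*m (B(m) = (m + ¼)*(-3 - 1) = (¼ + m)*(-4) = -1 - 4*m)
(6 + B(-5*2 + 5))² = (6 + (-1 - 4*(-5*2 + 5)))² = (6 + (-1 - 4*(-10 + 5)))² = (6 + (-1 - 4*(-5)))² = (6 + (-1 + 20))² = (6 + 19)² = 25² = 625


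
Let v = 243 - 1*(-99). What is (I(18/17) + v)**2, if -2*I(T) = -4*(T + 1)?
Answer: 34621456/289 ≈ 1.1980e+5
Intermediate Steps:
v = 342 (v = 243 + 99 = 342)
I(T) = 2 + 2*T (I(T) = -(-2)*(T + 1) = -(-2)*(1 + T) = -(-4 - 4*T)/2 = 2 + 2*T)
(I(18/17) + v)**2 = ((2 + 2*(18/17)) + 342)**2 = ((2 + 36/17) + 342)**2 = (70/17 + 342)**2 = (5884/17)**2 = 34621456/289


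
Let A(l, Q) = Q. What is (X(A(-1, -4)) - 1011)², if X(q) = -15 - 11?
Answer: 1075369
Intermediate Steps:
X(q) = -26
(X(A(-1, -4)) - 1011)² = (-26 - 1011)² = (-1037)² = 1075369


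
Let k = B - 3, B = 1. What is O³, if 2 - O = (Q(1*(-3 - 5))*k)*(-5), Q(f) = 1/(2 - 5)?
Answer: 4096/27 ≈ 151.70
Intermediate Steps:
Q(f) = -⅓ (Q(f) = 1/(-3) = -⅓)
k = -2 (k = 1 - 3 = -2)
O = 16/3 (O = 2 - (-⅓*(-2))*(-5) = 2 - 2*(-5)/3 = 2 - 1*(-10/3) = 2 + 10/3 = 16/3 ≈ 5.3333)
O³ = (16/3)³ = 4096/27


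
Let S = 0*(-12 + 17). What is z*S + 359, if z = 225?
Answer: 359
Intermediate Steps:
S = 0 (S = 0*5 = 0)
z*S + 359 = 225*0 + 359 = 0 + 359 = 359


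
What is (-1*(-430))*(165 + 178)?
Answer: 147490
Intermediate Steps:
(-1*(-430))*(165 + 178) = 430*343 = 147490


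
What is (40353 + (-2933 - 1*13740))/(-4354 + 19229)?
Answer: 4736/2975 ≈ 1.5919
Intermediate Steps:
(40353 + (-2933 - 1*13740))/(-4354 + 19229) = (40353 + (-2933 - 13740))/14875 = (40353 - 16673)*(1/14875) = 23680*(1/14875) = 4736/2975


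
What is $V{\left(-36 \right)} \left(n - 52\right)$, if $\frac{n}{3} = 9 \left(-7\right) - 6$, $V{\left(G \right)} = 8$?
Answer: $-2072$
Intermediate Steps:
$n = -207$ ($n = 3 \left(9 \left(-7\right) - 6\right) = 3 \left(-63 - 6\right) = 3 \left(-69\right) = -207$)
$V{\left(-36 \right)} \left(n - 52\right) = 8 \left(-207 - 52\right) = 8 \left(-259\right) = -2072$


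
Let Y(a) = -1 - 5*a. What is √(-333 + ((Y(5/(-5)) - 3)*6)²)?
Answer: 3*I*√33 ≈ 17.234*I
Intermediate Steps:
√(-333 + ((Y(5/(-5)) - 3)*6)²) = √(-333 + (((-1 - 25/(-5)) - 3)*6)²) = √(-333 + (((-1 - 25*(-1)/5) - 3)*6)²) = √(-333 + (((-1 - 5*(-1)) - 3)*6)²) = √(-333 + (((-1 + 5) - 3)*6)²) = √(-333 + ((4 - 3)*6)²) = √(-333 + (1*6)²) = √(-333 + 6²) = √(-333 + 36) = √(-297) = 3*I*√33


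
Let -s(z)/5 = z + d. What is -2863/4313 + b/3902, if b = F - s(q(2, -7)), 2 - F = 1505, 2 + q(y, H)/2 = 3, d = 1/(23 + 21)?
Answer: -774850775/740490344 ≈ -1.0464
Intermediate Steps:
d = 1/44 ≈ 0.022727
q(y, H) = 2 (q(y, H) = -4 + 2*3 = -4 + 6 = 2)
s(z) = -5/44 - 5*z (s(z) = -5*(z + 1/44) = -5*(1/44 + z) = -5/44 - 5*z)
F = -1503 (F = 2 - 1*1505 = 2 - 1505 = -1503)
b = -65687/44 (b = -1503 - (-5/44 - 5*2) = -1503 - (-5/44 - 10) = -1503 - 1*(-445/44) = -1503 + 445/44 = -65687/44 ≈ -1492.9)
-2863/4313 + b/3902 = -2863/4313 - 65687/44/3902 = -2863*1/4313 - 65687/44*1/3902 = -2863/4313 - 65687/171688 = -774850775/740490344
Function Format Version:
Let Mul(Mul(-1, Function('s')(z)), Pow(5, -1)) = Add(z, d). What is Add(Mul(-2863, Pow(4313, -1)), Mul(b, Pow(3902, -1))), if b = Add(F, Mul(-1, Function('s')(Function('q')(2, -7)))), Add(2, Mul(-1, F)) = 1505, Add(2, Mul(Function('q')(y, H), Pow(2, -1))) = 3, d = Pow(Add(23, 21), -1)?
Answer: Rational(-774850775, 740490344) ≈ -1.0464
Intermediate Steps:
d = Rational(1, 44) (d = Pow(44, -1) = Rational(1, 44) ≈ 0.022727)
Function('q')(y, H) = 2 (Function('q')(y, H) = Add(-4, Mul(2, 3)) = Add(-4, 6) = 2)
Function('s')(z) = Add(Rational(-5, 44), Mul(-5, z)) (Function('s')(z) = Mul(-5, Add(z, Rational(1, 44))) = Mul(-5, Add(Rational(1, 44), z)) = Add(Rational(-5, 44), Mul(-5, z)))
F = -1503 (F = Add(2, Mul(-1, 1505)) = Add(2, -1505) = -1503)
b = Rational(-65687, 44) (b = Add(-1503, Mul(-1, Add(Rational(-5, 44), Mul(-5, 2)))) = Add(-1503, Mul(-1, Add(Rational(-5, 44), -10))) = Add(-1503, Mul(-1, Rational(-445, 44))) = Add(-1503, Rational(445, 44)) = Rational(-65687, 44) ≈ -1492.9)
Add(Mul(-2863, Pow(4313, -1)), Mul(b, Pow(3902, -1))) = Add(Mul(-2863, Pow(4313, -1)), Mul(Rational(-65687, 44), Pow(3902, -1))) = Add(Mul(-2863, Rational(1, 4313)), Mul(Rational(-65687, 44), Rational(1, 3902))) = Add(Rational(-2863, 4313), Rational(-65687, 171688)) = Rational(-774850775, 740490344)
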